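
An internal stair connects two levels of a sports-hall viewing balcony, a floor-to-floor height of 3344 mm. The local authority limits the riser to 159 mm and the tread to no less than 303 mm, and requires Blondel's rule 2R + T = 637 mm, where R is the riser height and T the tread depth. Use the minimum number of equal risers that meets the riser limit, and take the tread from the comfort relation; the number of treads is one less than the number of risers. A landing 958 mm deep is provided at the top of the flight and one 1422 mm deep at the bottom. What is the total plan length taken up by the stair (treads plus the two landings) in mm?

9373 mm

3344 / 159 = 21.031 → round up to 22 risers.
Each riser is 3344/22 = 152 mm (≤ 159 mm).
T = 637 − 2·152 = 333 mm, which satisfies the 303 mm minimum.
Going = (22 − 1) × 333 = 6993 mm.
Enclosure = 6993 + 958 + 1422 = 9373 mm.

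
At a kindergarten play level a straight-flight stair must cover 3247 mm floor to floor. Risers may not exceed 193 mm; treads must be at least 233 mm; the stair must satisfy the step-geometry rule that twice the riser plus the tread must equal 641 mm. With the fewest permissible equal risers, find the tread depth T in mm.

259 mm

At most 193 each: 3247/193 = 16.82, giving 17 risers.
Each riser is 3247/17 = 191 mm (≤ 193 mm).
Tread T = 641 − 2 × 191 = 259 mm (≥ 233 mm).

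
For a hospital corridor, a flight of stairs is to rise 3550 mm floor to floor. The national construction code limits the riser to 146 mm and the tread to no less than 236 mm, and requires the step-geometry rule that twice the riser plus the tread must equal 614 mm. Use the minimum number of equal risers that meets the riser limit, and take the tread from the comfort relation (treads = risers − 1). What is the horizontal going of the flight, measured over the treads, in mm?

At most 146 each: 3550/146 = 24.32, giving 25 risers.
R = 3550 ÷ 25 = 142 mm.
Tread T = 614 − 2 × 142 = 330 mm (≥ 236 mm).
Treads = 25 − 1 = 24; going = 24 × 330 = 7920 mm.

7920 mm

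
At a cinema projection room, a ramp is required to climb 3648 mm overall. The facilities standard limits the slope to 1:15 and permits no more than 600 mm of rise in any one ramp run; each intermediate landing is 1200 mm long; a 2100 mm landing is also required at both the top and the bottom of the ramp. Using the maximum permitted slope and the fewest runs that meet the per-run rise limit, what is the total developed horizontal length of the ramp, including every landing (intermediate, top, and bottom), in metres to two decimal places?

66.12 m

At most 600 each: 3648/600 = 6.08, giving 7 ramp runs. That means 6 intermediate landings.
Ramp run (horizontal) at 1:15: 3648 × 15 = 54720 mm.
Intermediate landings: 6 × 1200 = 7200 mm.
Top and bottom landings: 2 × 2100 = 4200 mm.
Total = 54720 + 7200 + 4200 = 66120 mm.
= 66.12 m.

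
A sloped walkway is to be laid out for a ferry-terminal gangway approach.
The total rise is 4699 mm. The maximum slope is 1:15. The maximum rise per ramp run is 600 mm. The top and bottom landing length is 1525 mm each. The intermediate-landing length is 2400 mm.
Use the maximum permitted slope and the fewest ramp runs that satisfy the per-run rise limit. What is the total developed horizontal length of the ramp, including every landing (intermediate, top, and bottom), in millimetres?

90335 mm

4699 / 600 = 7.832 → round up to 8 ramp runs. That means 7 intermediate landings.
Horizontal run for 4699 mm of rise at 1:15 is 4699 × 15 = 70485 mm.
Intermediate landings: 7 × 2400 = 16800 mm.
Top and bottom landings: 2 × 1525 = 3050 mm.
Total = 70485 + 16800 + 3050 = 90335 mm.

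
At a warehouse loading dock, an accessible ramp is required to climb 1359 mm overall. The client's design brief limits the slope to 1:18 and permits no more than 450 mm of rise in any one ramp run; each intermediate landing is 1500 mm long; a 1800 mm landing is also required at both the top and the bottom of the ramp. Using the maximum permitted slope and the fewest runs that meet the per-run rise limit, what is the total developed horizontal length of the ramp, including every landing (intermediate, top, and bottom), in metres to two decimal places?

32.56 m

At most 450 each: 1359/450 = 3.02, giving 4 ramp runs. That means 3 intermediate landings.
Ramp run (horizontal) at 1:18: 1359 × 18 = 24462 mm.
Intermediate landings: 3 × 1500 = 4500 mm.
Top and bottom landings: 2 × 1800 = 3600 mm.
Total = 24462 + 4500 + 3600 = 32562 mm.
= 32.56 m.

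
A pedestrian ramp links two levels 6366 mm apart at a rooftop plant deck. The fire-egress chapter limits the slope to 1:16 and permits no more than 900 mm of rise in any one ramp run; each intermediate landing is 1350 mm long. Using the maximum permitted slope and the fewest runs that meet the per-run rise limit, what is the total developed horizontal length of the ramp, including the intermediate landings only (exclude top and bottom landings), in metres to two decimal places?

⌈6366/900⌉ = 8 ramp runs. That means 7 intermediate landings.
Ramp run (horizontal) at 1:16: 6366 × 16 = 101856 mm.
Intermediate landings: 7 × 1350 = 9450 mm.
Total developed length = 101856 + 9450 = 111306 mm.
= 111.31 m.

111.31 m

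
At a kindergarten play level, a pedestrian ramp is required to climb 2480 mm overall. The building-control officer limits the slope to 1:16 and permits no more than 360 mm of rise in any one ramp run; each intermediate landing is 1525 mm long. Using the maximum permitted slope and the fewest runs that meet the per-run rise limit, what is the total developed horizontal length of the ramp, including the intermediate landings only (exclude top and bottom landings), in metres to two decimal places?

2480 / 360 = 6.889 → round up to 7 ramp runs. That means 6 intermediate landings.
Ramp run (horizontal) at 1:16: 2480 × 16 = 39680 mm.
6 intermediate landings contribute 6 × 1525 = 9150 mm.
Developed length = 39680 + 9150 = 48830 mm.
= 48.83 m.

48.83 m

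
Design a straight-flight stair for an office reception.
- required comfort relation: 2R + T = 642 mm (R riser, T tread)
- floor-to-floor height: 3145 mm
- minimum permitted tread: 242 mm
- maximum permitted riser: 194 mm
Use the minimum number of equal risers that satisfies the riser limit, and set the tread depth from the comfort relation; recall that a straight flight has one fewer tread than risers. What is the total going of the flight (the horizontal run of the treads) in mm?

4352 mm

3145 / 194 = 16.211 → round up to 17 risers.
R = 3145 ÷ 17 = 185 mm.
Tread T = 642 − 2 × 185 = 272 mm (≥ 242 mm).
Going = (17 − 1) × 272 = 4352 mm.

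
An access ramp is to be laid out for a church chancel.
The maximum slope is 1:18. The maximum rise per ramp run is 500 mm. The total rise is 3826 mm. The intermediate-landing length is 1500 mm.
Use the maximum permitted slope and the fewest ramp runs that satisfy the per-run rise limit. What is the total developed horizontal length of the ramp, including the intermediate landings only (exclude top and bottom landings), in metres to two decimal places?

79.37 m

⌈3826/500⌉ = 8 ramp runs. That means 7 intermediate landings.
Ramp run (horizontal) at 1:18: 3826 × 18 = 68868 mm.
7 intermediate landings contribute 7 × 1500 = 10500 mm.
Total developed length = 68868 + 10500 = 79368 mm.
= 79.37 m.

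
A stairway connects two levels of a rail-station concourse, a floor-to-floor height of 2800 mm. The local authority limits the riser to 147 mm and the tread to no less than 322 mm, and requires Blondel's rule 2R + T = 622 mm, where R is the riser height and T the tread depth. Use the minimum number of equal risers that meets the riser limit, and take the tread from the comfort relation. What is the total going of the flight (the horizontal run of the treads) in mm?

6498 mm

At most 147 each: 2800/147 = 19.05, giving 20 risers.
R = 2800 ÷ 20 = 140 mm.
T = 622 − 2·140 = 342 mm, which satisfies the 322 mm minimum.
Treads = 20 − 1 = 19; going = 19 × 342 = 6498 mm.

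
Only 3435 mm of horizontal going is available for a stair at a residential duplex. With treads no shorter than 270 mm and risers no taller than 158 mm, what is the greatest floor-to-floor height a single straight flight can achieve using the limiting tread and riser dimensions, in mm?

2054 mm

3435 / 270 = 12.72, so 12 treads fit.
Risers = treads + 1 = 13.
Maximum height = 13 × 158 = 2054 mm.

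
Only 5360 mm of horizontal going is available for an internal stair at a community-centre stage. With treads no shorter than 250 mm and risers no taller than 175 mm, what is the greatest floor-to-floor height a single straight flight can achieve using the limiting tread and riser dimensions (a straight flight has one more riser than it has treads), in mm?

5360 / 250 = 21.44, so 21 treads fit.
Risers = treads + 1 = 22.
Maximum height = 22 × 175 = 3850 mm.

3850 mm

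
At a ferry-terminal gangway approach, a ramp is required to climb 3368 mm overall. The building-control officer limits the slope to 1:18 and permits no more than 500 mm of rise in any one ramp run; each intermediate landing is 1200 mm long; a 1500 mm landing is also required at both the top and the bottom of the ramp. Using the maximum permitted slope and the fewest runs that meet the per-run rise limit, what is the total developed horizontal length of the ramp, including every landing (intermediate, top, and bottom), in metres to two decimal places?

70.82 m

3368 / 500 = 6.736 → round up to 7 ramp runs. That means 6 intermediate landings.
Ramp run (horizontal) at 1:18: 3368 × 18 = 60624 mm.
Intermediate landings: 6 × 1200 = 7200 mm.
Top and bottom landings: 2 × 1500 = 3000 mm.
Total = 60624 + 7200 + 3000 = 70824 mm.
= 70.82 m.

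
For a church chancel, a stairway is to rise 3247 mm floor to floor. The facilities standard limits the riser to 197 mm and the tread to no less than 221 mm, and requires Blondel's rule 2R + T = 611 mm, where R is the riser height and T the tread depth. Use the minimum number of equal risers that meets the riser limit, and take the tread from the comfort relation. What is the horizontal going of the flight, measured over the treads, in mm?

⌈3247/197⌉ = 17 risers.
R = 3247 ÷ 17 = 191 mm.
T = 611 − 2·191 = 229 mm, which satisfies the 221 mm minimum.
Treads = 17 − 1 = 16; going = 16 × 229 = 3664 mm.

3664 mm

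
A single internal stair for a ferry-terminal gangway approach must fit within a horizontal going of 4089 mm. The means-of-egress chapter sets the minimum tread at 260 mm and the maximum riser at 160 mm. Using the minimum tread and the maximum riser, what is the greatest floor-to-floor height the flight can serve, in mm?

2560 mm

Treads that fit: ⌊4089 / 260⌋ = 15.
Risers = treads + 1 = 16.
Maximum height = 16 × 160 = 2560 mm.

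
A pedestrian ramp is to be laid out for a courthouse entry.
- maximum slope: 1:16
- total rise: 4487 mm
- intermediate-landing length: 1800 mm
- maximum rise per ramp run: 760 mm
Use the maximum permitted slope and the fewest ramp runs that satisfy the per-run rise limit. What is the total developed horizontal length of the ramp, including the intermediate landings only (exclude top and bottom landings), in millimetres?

⌈4487/760⌉ = 6 ramp runs. That means 5 intermediate landings.
Horizontal run for 4487 mm of rise at 1:16 is 4487 × 16 = 71792 mm.
5 intermediate landings contribute 5 × 1800 = 9000 mm.
Total developed length = 71792 + 9000 = 80792 mm.

80792 mm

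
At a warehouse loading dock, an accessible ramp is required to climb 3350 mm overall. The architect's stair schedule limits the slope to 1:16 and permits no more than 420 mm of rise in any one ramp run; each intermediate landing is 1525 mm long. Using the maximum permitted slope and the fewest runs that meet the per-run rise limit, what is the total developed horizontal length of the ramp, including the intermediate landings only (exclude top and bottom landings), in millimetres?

At most 420 each: 3350/420 = 7.98, giving 8 ramp runs. That means 7 intermediate landings.
Horizontal run for 3350 mm of rise at 1:16 is 3350 × 16 = 53600 mm.
7 intermediate landings contribute 7 × 1525 = 10675 mm.
Developed length = 53600 + 10675 = 64275 mm.

64275 mm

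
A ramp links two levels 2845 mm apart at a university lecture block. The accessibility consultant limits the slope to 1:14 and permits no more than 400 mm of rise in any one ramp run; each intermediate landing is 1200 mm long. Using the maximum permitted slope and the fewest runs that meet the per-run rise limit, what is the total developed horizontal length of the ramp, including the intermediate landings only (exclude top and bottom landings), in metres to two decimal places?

48.23 m

At most 400 each: 2845/400 = 7.11, giving 8 ramp runs. That means 7 intermediate landings.
Ramp run (horizontal) at 1:14: 2845 × 14 = 39830 mm.
7 intermediate landings contribute 7 × 1200 = 8400 mm.
Developed length = 39830 + 8400 = 48230 mm.
= 48.23 m.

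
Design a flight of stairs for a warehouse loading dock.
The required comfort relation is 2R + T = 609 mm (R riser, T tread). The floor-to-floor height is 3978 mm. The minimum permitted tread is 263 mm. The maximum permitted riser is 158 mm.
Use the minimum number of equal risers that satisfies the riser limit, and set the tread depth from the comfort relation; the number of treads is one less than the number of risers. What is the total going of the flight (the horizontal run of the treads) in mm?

7575 mm

3978 / 158 = 25.177 → round up to 26 risers.
Riser R = 3978 / 26 = 153 mm, within the 158 mm limit.
T = 609 − 2·153 = 303 mm, which satisfies the 263 mm minimum.
Going = (26 − 1) × 303 = 7575 mm.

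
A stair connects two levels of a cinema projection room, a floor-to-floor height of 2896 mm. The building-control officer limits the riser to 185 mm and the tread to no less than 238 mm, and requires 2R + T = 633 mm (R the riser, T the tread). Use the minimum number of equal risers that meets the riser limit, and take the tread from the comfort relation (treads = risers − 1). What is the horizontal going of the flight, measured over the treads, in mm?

At most 185 each: 2896/185 = 15.65, giving 16 risers.
Each riser is 2896/16 = 181 mm (≤ 185 mm).
From 2R + T = 633: T = 633 − 362 = 271 mm.
Treads = 16 − 1 = 15; going = 15 × 271 = 4065 mm.

4065 mm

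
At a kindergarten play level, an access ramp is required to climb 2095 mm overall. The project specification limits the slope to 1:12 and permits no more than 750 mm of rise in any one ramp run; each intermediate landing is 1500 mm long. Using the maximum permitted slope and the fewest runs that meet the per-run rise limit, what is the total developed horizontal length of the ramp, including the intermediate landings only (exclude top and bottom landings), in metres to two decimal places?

⌈2095/750⌉ = 3 ramp runs. That means 2 intermediate landings.
Horizontal run for 2095 mm of rise at 1:12 is 2095 × 12 = 25140 mm.
Intermediate landings: 2 × 1500 = 3000 mm.
Total developed length = 25140 + 3000 = 28140 mm.
= 28.14 m.

28.14 m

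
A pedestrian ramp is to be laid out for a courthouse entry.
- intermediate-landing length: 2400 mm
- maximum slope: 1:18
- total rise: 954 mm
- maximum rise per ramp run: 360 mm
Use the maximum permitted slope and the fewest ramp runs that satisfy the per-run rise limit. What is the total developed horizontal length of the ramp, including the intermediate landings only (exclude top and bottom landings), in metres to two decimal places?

21.97 m

954 / 360 = 2.650 → round up to 3 ramp runs. That means 2 intermediate landings.
Ramp run (horizontal) at 1:18: 954 × 18 = 17172 mm.
2 intermediate landings contribute 2 × 2400 = 4800 mm.
Developed length = 17172 + 4800 = 21972 mm.
= 21.97 m.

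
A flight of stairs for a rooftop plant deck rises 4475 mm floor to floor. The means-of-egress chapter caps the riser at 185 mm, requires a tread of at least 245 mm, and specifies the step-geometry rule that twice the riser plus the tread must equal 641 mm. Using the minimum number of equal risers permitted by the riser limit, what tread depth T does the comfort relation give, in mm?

⌈4475/185⌉ = 25 risers.
R = 4475 ÷ 25 = 179 mm.
From 2R + T = 641: T = 641 − 358 = 283 mm.

283 mm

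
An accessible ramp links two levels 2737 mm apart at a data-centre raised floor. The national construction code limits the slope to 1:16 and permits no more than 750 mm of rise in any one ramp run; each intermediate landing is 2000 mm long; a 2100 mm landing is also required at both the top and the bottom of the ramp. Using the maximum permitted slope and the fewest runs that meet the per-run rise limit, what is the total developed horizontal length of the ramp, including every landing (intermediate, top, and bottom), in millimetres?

53992 mm

2737 / 750 = 3.65, so 4 ramp runs are needed. That means 3 intermediate landings.
Ramp run (horizontal) at 1:16: 2737 × 16 = 43792 mm.
3 intermediate landings contribute 3 × 2000 = 6000 mm.
Top and bottom landings: 2 × 2100 = 4200 mm.
Total = 43792 + 6000 + 4200 = 53992 mm.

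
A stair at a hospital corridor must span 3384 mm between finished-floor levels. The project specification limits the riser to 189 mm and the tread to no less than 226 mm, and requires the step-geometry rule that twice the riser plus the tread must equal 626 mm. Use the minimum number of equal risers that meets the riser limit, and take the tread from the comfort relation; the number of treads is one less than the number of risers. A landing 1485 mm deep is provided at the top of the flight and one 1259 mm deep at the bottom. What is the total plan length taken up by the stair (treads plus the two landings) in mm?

⌈3384/189⌉ = 18 risers.
R = 3384 ÷ 18 = 188 mm.
From 2R + T = 626: T = 626 − 376 = 250 mm.
18 risers give 17 treads; going = 17 × 250 = 4250 mm.
Enclosure = 4250 + 1485 + 1259 = 6994 mm.

6994 mm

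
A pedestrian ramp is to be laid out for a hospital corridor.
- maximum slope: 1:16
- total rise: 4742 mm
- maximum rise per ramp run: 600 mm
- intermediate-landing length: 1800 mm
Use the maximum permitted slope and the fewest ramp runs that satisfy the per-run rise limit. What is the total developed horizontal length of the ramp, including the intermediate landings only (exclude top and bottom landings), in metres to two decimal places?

At most 600 each: 4742/600 = 7.90, giving 8 ramp runs. That means 7 intermediate landings.
Ramp run (horizontal) at 1:16: 4742 × 16 = 75872 mm.
Intermediate landings: 7 × 1800 = 12600 mm.
Total developed length = 75872 + 12600 = 88472 mm.
= 88.47 m.

88.47 m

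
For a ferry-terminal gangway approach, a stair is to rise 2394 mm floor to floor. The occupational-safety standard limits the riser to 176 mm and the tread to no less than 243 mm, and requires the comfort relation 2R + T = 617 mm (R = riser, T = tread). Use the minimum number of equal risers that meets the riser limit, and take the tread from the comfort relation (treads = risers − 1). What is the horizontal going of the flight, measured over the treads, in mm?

⌈2394/176⌉ = 14 risers.
Riser R = 2394 / 14 = 171 mm, within the 176 mm limit.
T = 617 − 2·171 = 275 mm, which satisfies the 243 mm minimum.
14 risers give 13 treads; going = 13 × 275 = 3575 mm.

3575 mm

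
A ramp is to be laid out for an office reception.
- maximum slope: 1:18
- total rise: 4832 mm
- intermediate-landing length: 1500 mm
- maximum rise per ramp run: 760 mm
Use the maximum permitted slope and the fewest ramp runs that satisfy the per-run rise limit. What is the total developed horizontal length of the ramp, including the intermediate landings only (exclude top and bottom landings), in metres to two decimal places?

95.98 m

⌈4832/760⌉ = 7 ramp runs. That means 6 intermediate landings.
Horizontal run for 4832 mm of rise at 1:18 is 4832 × 18 = 86976 mm.
Intermediate landings: 6 × 1500 = 9000 mm.
Total developed length = 86976 + 9000 = 95976 mm.
= 95.98 m.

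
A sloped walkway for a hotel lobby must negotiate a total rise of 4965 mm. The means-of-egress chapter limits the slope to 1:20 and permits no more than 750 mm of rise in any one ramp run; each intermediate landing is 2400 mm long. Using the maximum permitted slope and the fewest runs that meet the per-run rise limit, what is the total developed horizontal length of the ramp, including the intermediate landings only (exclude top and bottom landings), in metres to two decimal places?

113.70 m

4965 / 750 = 6.620 → round up to 7 ramp runs. That means 6 intermediate landings.
Horizontal run for 4965 mm of rise at 1:20 is 4965 × 20 = 99300 mm.
Intermediate landings: 6 × 2400 = 14400 mm.
Developed length = 99300 + 14400 = 113700 mm.
= 113.70 m.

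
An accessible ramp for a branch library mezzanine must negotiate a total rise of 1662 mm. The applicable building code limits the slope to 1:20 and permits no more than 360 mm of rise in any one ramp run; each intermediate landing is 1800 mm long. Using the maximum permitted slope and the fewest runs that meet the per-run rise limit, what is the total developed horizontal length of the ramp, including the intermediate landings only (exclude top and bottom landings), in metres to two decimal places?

40.44 m

⌈1662/360⌉ = 5 ramp runs. That means 4 intermediate landings.
Horizontal run for 1662 mm of rise at 1:20 is 1662 × 20 = 33240 mm.
4 intermediate landings contribute 4 × 1800 = 7200 mm.
Developed length = 33240 + 7200 = 40440 mm.
= 40.44 m.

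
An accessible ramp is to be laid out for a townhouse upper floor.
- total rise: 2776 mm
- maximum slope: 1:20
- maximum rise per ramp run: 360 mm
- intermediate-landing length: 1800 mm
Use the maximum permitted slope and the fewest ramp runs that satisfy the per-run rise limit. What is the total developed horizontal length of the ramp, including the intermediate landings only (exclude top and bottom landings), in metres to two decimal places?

⌈2776/360⌉ = 8 ramp runs. That means 7 intermediate landings.
Horizontal run for 2776 mm of rise at 1:20 is 2776 × 20 = 55520 mm.
7 intermediate landings contribute 7 × 1800 = 12600 mm.
Developed length = 55520 + 12600 = 68120 mm.
= 68.12 m.

68.12 m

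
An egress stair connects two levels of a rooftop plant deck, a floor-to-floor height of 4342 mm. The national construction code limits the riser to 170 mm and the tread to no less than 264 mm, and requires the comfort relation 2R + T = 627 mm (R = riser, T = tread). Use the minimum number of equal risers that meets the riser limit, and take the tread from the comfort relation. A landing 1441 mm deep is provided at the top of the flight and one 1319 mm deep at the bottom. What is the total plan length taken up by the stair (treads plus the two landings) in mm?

⌈4342/170⌉ = 26 risers.
Each riser is 4342/26 = 167 mm (≤ 170 mm).
T = 627 − 2·167 = 293 mm, which satisfies the 264 mm minimum.
Going = (26 − 1) × 293 = 7325 mm.
Add landings: 7325 + 1441 + 1319 = 10085 mm.

10085 mm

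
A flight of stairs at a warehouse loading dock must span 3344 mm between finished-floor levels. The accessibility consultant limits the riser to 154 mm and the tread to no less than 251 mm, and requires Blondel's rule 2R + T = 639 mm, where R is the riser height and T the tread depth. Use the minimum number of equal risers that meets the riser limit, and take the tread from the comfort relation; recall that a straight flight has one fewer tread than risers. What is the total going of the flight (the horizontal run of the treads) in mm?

3344 / 154 = 21.714 → round up to 22 risers.
Riser R = 3344 / 22 = 152 mm, within the 154 mm limit.
T = 639 − 2·152 = 335 mm, which satisfies the 251 mm minimum.
Treads = 22 − 1 = 21; going = 21 × 335 = 7035 mm.

7035 mm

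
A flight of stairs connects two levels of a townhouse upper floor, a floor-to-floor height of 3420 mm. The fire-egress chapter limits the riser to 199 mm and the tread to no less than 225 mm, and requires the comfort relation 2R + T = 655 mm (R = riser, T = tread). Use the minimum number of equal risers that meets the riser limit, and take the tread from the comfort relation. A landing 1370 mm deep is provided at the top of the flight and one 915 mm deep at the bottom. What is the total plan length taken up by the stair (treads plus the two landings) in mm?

6960 mm

3420 / 199 = 17.19, so 18 risers are needed.
Each riser is 3420/18 = 190 mm (≤ 199 mm).
T = 655 − 2·190 = 275 mm, which satisfies the 225 mm minimum.
18 risers give 17 treads; going = 17 × 275 = 4675 mm.
Enclosure = 4675 + 1370 + 915 = 6960 mm.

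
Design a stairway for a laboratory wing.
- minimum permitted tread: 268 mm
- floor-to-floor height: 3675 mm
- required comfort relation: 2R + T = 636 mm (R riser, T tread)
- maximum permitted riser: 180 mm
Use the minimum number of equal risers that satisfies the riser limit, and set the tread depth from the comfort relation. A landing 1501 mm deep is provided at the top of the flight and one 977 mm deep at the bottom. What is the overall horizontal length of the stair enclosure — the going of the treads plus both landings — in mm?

8198 mm

3675 / 180 = 20.417 → round up to 21 risers.
Riser R = 3675 / 21 = 175 mm, within the 180 mm limit.
Tread T = 636 − 2 × 175 = 286 mm (≥ 268 mm).
Going = (21 − 1) × 286 = 5720 mm.
Enclosure = 5720 + 1501 + 977 = 8198 mm.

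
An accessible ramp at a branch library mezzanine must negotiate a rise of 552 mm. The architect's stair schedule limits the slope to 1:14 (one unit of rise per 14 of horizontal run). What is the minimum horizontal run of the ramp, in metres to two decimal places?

At 1:14 the run is 14 × 552 = 7728 mm.
7728 mm = 7.73 m.

7.73 m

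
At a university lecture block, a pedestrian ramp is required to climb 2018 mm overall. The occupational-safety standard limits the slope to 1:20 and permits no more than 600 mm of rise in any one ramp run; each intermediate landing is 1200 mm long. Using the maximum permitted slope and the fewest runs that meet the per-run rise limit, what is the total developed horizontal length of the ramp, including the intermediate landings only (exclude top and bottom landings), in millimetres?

43960 mm

At most 600 each: 2018/600 = 3.36, giving 4 ramp runs. That means 3 intermediate landings.
Ramp run (horizontal) at 1:20: 2018 × 20 = 40360 mm.
Intermediate landings: 3 × 1200 = 3600 mm.
Total developed length = 40360 + 3600 = 43960 mm.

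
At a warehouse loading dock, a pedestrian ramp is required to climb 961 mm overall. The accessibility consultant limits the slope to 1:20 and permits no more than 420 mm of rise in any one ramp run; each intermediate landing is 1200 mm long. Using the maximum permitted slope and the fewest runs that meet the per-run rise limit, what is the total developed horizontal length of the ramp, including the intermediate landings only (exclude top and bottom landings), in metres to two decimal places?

21.62 m

⌈961/420⌉ = 3 ramp runs. That means 2 intermediate landings.
Horizontal run for 961 mm of rise at 1:20 is 961 × 20 = 19220 mm.
Intermediate landings: 2 × 1200 = 2400 mm.
Developed length = 19220 + 2400 = 21620 mm.
= 21.62 m.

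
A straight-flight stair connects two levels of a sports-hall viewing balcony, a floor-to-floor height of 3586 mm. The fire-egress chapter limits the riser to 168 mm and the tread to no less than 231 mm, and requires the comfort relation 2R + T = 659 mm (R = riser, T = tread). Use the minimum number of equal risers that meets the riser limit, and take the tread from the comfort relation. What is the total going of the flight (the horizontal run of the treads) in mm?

6993 mm

At most 168 each: 3586/168 = 21.35, giving 22 risers.
Each riser is 3586/22 = 163 mm (≤ 168 mm).
From 2R + T = 659: T = 659 − 326 = 333 mm.
22 risers give 21 treads; going = 21 × 333 = 6993 mm.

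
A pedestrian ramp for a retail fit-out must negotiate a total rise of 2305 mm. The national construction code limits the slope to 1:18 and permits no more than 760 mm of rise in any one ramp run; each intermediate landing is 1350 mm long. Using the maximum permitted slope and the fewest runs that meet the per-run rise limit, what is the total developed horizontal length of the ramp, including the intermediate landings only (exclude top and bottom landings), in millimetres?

2305 / 760 = 3.03, so 4 ramp runs are needed. That means 3 intermediate landings.
Ramp run (horizontal) at 1:18: 2305 × 18 = 41490 mm.
Intermediate landings: 3 × 1350 = 4050 mm.
Developed length = 41490 + 4050 = 45540 mm.

45540 mm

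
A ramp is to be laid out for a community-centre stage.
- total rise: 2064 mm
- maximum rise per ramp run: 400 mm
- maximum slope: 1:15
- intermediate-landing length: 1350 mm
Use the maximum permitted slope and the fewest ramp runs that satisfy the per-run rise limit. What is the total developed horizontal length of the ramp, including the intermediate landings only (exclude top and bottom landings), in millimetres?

37710 mm

⌈2064/400⌉ = 6 ramp runs. That means 5 intermediate landings.
Horizontal run for 2064 mm of rise at 1:15 is 2064 × 15 = 30960 mm.
5 intermediate landings contribute 5 × 1350 = 6750 mm.
Total developed length = 30960 + 6750 = 37710 mm.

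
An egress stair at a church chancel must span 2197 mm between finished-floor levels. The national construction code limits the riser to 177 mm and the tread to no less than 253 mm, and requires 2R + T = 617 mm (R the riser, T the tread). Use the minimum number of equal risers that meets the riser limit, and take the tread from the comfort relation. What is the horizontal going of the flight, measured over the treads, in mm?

3348 mm

2197 / 177 = 12.412 → round up to 13 risers.
Riser R = 2197 / 13 = 169 mm, within the 177 mm limit.
Tread T = 617 − 2 × 169 = 279 mm (≥ 253 mm).
Treads = 13 − 1 = 12; going = 12 × 279 = 3348 mm.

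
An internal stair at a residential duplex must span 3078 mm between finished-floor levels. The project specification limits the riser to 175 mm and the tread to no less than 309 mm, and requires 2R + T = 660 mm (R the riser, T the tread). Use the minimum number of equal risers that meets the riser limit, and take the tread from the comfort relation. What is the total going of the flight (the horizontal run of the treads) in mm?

5406 mm

At most 175 each: 3078/175 = 17.59, giving 18 risers.
Riser R = 3078 / 18 = 171 mm, within the 175 mm limit.
From 2R + T = 660: T = 660 − 342 = 318 mm.
Going = (18 − 1) × 318 = 5406 mm.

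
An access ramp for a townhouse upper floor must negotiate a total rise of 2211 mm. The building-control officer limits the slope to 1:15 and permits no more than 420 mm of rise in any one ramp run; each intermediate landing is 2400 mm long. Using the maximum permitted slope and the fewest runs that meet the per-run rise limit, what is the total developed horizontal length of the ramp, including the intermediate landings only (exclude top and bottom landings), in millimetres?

At most 420 each: 2211/420 = 5.26, giving 6 ramp runs. That means 5 intermediate landings.
Ramp run (horizontal) at 1:15: 2211 × 15 = 33165 mm.
Intermediate landings: 5 × 2400 = 12000 mm.
Developed length = 33165 + 12000 = 45165 mm.

45165 mm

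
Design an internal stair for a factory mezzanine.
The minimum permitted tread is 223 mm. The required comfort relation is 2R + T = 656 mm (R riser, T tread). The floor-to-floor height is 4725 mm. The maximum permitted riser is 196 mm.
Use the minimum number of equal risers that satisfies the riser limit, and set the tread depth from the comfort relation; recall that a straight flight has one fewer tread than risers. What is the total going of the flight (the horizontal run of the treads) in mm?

6672 mm

4725 / 196 = 24.107 → round up to 25 risers.
Each riser is 4725/25 = 189 mm (≤ 196 mm).
Tread T = 656 − 2 × 189 = 278 mm (≥ 223 mm).
25 risers give 24 treads; going = 24 × 278 = 6672 mm.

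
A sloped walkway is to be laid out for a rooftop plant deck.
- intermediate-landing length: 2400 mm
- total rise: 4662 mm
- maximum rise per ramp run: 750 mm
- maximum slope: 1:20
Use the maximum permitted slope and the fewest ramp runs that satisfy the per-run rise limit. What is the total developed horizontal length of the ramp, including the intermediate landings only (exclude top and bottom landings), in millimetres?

107640 mm

4662 / 750 = 6.216 → round up to 7 ramp runs. That means 6 intermediate landings.
Horizontal run for 4662 mm of rise at 1:20 is 4662 × 20 = 93240 mm.
Intermediate landings: 6 × 2400 = 14400 mm.
Developed length = 93240 + 14400 = 107640 mm.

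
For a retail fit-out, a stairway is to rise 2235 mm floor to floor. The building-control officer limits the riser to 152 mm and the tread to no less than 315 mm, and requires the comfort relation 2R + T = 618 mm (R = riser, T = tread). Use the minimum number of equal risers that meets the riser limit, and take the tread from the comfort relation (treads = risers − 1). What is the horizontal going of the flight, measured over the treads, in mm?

2235 / 152 = 14.704 → round up to 15 risers.
Riser R = 2235 / 15 = 149 mm, within the 152 mm limit.
T = 618 − 2·149 = 320 mm, which satisfies the 315 mm minimum.
Going = (15 − 1) × 320 = 4480 mm.

4480 mm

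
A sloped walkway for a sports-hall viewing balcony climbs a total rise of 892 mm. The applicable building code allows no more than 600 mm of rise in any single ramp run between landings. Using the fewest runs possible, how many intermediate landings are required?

1 intermediate landings

⌈892/600⌉ = 2 ramp runs.
2 runs are separated by 1 intermediate landings.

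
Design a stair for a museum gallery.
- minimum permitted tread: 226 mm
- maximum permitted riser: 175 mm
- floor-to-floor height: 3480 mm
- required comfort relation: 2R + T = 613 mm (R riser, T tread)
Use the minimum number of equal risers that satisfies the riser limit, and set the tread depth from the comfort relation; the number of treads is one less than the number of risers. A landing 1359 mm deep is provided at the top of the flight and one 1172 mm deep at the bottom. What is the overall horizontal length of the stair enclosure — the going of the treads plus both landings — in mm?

At most 175 each: 3480/175 = 19.89, giving 20 risers.
Each riser is 3480/20 = 174 mm (≤ 175 mm).
Tread T = 613 − 2 × 174 = 265 mm (≥ 226 mm).
Treads = 20 − 1 = 19; going = 19 × 265 = 5035 mm.
Add landings: 5035 + 1359 + 1172 = 7566 mm.

7566 mm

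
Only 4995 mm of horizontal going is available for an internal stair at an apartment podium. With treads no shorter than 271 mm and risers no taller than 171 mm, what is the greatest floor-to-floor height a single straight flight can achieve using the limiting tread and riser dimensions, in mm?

3249 mm

Treads that fit: ⌊4995 / 271⌋ = 18.
Risers = treads + 1 = 19.
Maximum height = 19 × 171 = 3249 mm.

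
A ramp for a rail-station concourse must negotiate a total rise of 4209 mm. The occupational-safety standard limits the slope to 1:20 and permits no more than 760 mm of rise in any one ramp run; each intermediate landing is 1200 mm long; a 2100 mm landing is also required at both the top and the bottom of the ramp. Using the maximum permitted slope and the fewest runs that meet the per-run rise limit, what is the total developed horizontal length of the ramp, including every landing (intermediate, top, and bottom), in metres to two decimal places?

At most 760 each: 4209/760 = 5.54, giving 6 ramp runs. That means 5 intermediate landings.
Horizontal run for 4209 mm of rise at 1:20 is 4209 × 20 = 84180 mm.
5 intermediate landings contribute 5 × 1200 = 6000 mm.
Top and bottom landings: 2 × 2100 = 4200 mm.
Total = 84180 + 6000 + 4200 = 94380 mm.
= 94.38 m.

94.38 m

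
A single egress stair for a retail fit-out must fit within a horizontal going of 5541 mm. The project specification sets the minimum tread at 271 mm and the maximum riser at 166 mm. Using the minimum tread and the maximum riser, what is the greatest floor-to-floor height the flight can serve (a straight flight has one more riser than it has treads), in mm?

Treads that fit: ⌊5541 / 271⌋ = 20.
Risers = treads + 1 = 21.
Maximum height = 21 × 166 = 3486 mm.

3486 mm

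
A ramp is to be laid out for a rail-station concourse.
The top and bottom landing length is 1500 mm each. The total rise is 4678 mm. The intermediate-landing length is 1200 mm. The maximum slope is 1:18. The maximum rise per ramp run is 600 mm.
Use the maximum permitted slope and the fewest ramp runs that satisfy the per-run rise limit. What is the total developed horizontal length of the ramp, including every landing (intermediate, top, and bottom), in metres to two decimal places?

95.60 m

At most 600 each: 4678/600 = 7.80, giving 8 ramp runs. That means 7 intermediate landings.
Horizontal run for 4678 mm of rise at 1:18 is 4678 × 18 = 84204 mm.
Intermediate landings: 7 × 1200 = 8400 mm.
Top and bottom landings: 2 × 1500 = 3000 mm.
Total = 84204 + 8400 + 3000 = 95604 mm.
= 95.60 m.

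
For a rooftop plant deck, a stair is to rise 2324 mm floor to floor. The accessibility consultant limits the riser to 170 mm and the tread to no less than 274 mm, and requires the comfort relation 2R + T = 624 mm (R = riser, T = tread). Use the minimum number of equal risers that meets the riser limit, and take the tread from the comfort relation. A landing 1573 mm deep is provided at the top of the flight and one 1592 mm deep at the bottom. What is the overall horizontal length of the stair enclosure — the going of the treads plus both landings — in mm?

2324 / 170 = 13.67, so 14 risers are needed.
Riser R = 2324 / 14 = 166 mm, within the 170 mm limit.
Tread T = 624 − 2 × 166 = 292 mm (≥ 274 mm).
Going = (14 − 1) × 292 = 3796 mm.
Enclosure = 3796 + 1573 + 1592 = 6961 mm.

6961 mm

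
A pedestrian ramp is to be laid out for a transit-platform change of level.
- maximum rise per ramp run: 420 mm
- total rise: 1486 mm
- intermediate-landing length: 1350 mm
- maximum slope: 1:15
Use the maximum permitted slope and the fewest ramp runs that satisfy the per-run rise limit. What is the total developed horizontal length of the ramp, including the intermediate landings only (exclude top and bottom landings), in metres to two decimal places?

At most 420 each: 1486/420 = 3.54, giving 4 ramp runs. That means 3 intermediate landings.
Horizontal run for 1486 mm of rise at 1:15 is 1486 × 15 = 22290 mm.
Intermediate landings: 3 × 1350 = 4050 mm.
Developed length = 22290 + 4050 = 26340 mm.
= 26.34 m.

26.34 m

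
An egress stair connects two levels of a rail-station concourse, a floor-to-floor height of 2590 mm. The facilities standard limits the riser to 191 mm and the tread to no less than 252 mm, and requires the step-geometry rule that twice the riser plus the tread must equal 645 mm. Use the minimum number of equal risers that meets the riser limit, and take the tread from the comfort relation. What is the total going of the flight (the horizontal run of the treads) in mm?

3575 mm

2590 / 191 = 13.560 → round up to 14 risers.
Each riser is 2590/14 = 185 mm (≤ 191 mm).
From 2R + T = 645: T = 645 − 370 = 275 mm.
Treads = 14 − 1 = 13; going = 13 × 275 = 3575 mm.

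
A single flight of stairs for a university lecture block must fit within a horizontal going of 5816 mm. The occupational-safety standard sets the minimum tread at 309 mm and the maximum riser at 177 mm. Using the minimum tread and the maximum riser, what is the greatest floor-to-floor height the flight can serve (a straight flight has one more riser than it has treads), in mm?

Treads that fit: ⌊5816 / 309⌋ = 18.
Risers = treads + 1 = 19.
Maximum height = 19 × 177 = 3363 mm.

3363 mm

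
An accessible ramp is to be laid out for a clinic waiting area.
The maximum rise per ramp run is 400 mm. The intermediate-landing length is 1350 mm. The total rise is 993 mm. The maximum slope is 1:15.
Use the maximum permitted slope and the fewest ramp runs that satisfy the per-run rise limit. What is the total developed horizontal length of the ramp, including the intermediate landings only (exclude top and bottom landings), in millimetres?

17595 mm

⌈993/400⌉ = 3 ramp runs. That means 2 intermediate landings.
Ramp run (horizontal) at 1:15: 993 × 15 = 14895 mm.
Intermediate landings: 2 × 1350 = 2700 mm.
Developed length = 14895 + 2700 = 17595 mm.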